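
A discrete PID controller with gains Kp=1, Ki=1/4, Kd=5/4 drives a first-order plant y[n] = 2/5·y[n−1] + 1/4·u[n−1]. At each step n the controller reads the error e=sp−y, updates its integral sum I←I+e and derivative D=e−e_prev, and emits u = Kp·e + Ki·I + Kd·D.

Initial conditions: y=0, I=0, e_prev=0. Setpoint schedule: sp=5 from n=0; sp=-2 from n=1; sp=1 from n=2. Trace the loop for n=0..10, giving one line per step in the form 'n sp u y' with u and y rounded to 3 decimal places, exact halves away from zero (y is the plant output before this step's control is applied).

0 5 12.500 0.000
1 -2 -17.813 3.125
2 1 16.883 -3.203
3 1 -9.083 2.939
4 1 8.196 -1.095
5 1 -3.088 1.611
6 1 4.488 -0.128
7 1 -0.400 1.071
8 1 2.937 0.329
9 1 0.834 0.866
10 1 2.316 0.555

(exact arithmetic carried between steps; '≈' marks a value shown rounded to 6 d.p. or computed from one; I and e_prev carry over from the previous line; the table rounds u and y to 3 d.p., halves away from zero)
n=0: y=0, sp=5, e=sp−y=5; I=5, D=e−e_prev=5; u=1·5+1/4·5+5/4·5=12.5; next y=2/5·0+1/4·12.5=3.125
n=1: y=3.125, sp=-2, e=sp−y=-5.125; I=-0.125, D=e−e_prev=-10.125; u=1·(-5.125)+1/4·(-0.125)+5/4·(-10.125)=-17.8125; next y=2/5·3.125+1/4·(-17.8125)=-3.203125
n=2: y=-3.203125, sp=1, e=sp−y=4.203125; I=4.078125, D=e−e_prev=9.328125; u=1·4.203125+1/4·4.078125+5/4·9.328125≈16.882813; next y=2/5·(-3.203125)+1/4·16.882813≈2.939453
n=3: y≈2.939453, sp=1, e=sp−y≈-1.939453; I≈2.138672, D=e−e_prev≈-6.142578; u=1·(-1.939453)+1/4·2.138672+5/4·(-6.142578)≈-9.083008; next y=2/5·2.939453+1/4·(-9.083008)≈-1.094971
n=4: y≈-1.094971, sp=1, e=sp−y≈2.094971; I≈4.233643, D=e−e_prev≈4.034424; u=1·2.094971+1/4·4.233643+5/4·4.034424≈8.196411; next y=2/5·(-1.094971)+1/4·8.196411≈1.611115
n=5: y≈1.611115, sp=1, e=sp−y≈-0.611115; I≈3.622528, D=e−e_prev≈-2.706085; u=1·(-0.611115)+1/4·3.622528+5/4·(-2.706085)≈-3.088089; next y=2/5·1.611115+1/4·(-3.088089)≈-0.127576
n=6: y≈-0.127576, sp=1, e=sp−y≈1.127576; I≈4.750105, D=e−e_prev≈1.738691; u=1·1.127576+1/4·4.750105+5/4·1.738691≈4.488466; next y=2/5·(-0.127576)+1/4·4.488466≈1.071086
n=7: y≈1.071086, sp=1, e=sp−y≈-0.071086; I≈4.679019, D=e−e_prev≈-1.198662; u=1·(-0.071086)+1/4·4.679019+5/4·(-1.198662)≈-0.399659; next y=2/5·1.071086+1/4·(-0.399659)≈0.328520
n=8: y≈0.328520, sp=1, e=sp−y≈0.671480; I≈5.350499, D=e−e_prev≈0.742566; u=1·0.671480+1/4·5.350499+5/4·0.742566≈2.937313; next y=2/5·0.328520+1/4·2.937313≈0.865736
n=9: y≈0.865736, sp=1, e=sp−y≈0.134264; I≈5.484763, D=e−e_prev≈-0.537217; u=1·0.134264+1/4·5.484763+5/4·(-0.537217)≈0.833934; next y=2/5·0.865736+1/4·0.833934≈0.554778
n=10: y≈0.554778, sp=1, e=sp−y≈0.445222; I≈5.929985, D=e−e_prev≈0.310958; u=1·0.445222+1/4·5.929985+5/4·0.310958≈2.316416; next y=2/5·0.554778+1/4·2.316416≈0.801015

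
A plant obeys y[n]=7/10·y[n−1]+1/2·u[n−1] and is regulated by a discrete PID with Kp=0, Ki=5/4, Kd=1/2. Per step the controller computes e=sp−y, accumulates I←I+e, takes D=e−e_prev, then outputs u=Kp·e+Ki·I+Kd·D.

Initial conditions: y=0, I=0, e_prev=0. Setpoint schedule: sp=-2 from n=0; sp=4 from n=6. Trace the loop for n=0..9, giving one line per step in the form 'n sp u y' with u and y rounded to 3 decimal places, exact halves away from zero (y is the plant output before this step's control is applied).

0 -2 -3.500 0.000
1 -2 -1.938 -1.750
2 -2 -2.348 -2.194
3 -2 -1.425 -2.710
4 -2 -0.972 -2.609
5 -2 -0.679 -2.312
6 4 9.740 -1.958
7 4 4.814 3.499
8 4 5.794 4.857
9 4 2.882 6.296

(exact arithmetic carried between steps; '≈' marks a value shown rounded to 6 d.p. or computed from one; I and e_prev carry over from the previous line; the table rounds u and y to 3 d.p., halves away from zero)
n=0: y=0, sp=-2, e=sp−y=-2; I=-2, D=e−e_prev=-2; u=0·(-2)+5/4·(-2)+1/2·(-2)=-3.5; next y=7/10·0+1/2·(-3.5)=-1.75
n=1: y=-1.75, sp=-2, e=sp−y=-0.25; I=-2.25, D=e−e_prev=1.75; u=0·(-0.25)+5/4·(-2.25)+1/2·1.75=-1.9375; next y=7/10·(-1.75)+1/2·(-1.9375)=-2.19375
n=2: y=-2.19375, sp=-2, e=sp−y=0.19375; I=-2.05625, D=e−e_prev=0.44375; u=0·0.19375+5/4·(-2.05625)+1/2·0.44375≈-2.348438; next y=7/10·(-2.19375)+1/2·(-2.348438)≈-2.709844
n=3: y≈-2.709844, sp=-2, e=sp−y≈0.709844; I≈-1.346406, D=e−e_prev≈0.516094; u=0·0.709844+5/4·(-1.346406)+1/2·0.516094≈-1.424961; next y=7/10·(-2.709844)+1/2·(-1.424961)≈-2.609371
n=4: y≈-2.609371, sp=-2, e=sp−y≈0.609371; I≈-0.737035, D=e−e_prev≈-0.100473; u=0·0.609371+5/4·(-0.737035)+1/2·(-0.100473)≈-0.971530; next y=7/10·(-2.609371)+1/2·(-0.971530)≈-2.312325
n=5: y≈-2.312325, sp=-2, e=sp−y≈0.312325; I≈-0.424710, D=e−e_prev≈-0.297046; u=0·0.312325+5/4·(-0.424710)+1/2·(-0.297046)≈-0.679411; next y=7/10·(-2.312325)+1/2·(-0.679411)≈-1.958333
n=6: y≈-1.958333, sp=4, e=sp−y≈5.958333; I≈5.533623, D=e−e_prev≈5.646008; u=0·5.958333+5/4·5.533623+1/2·5.646008≈9.740032; next y=7/10·(-1.958333)+1/2·9.740032≈3.499183
n=7: y≈3.499183, sp=4, e=sp−y≈0.500817; I≈6.034440, D=e−e_prev≈-5.457516; u=0·0.500817+5/4·6.034440+1/2·(-5.457516)≈4.814291; next y=7/10·3.499183+1/2·4.814291≈4.856574
n=8: y≈4.856574, sp=4, e=sp−y≈-0.856574; I≈5.177866, D=e−e_prev≈-1.357391; u=0·(-0.856574)+5/4·5.177866+1/2·(-1.357391)≈5.793637; next y=7/10·4.856574+1/2·5.793637≈6.296420
n=9: y≈6.296420, sp=4, e=sp−y≈-2.296420; I≈2.881446, D=e−e_prev≈-1.439846; u=0·(-2.296420)+5/4·2.881446+1/2·(-1.439846)≈2.881884; next y=7/10·6.296420+1/2·2.881884≈5.848436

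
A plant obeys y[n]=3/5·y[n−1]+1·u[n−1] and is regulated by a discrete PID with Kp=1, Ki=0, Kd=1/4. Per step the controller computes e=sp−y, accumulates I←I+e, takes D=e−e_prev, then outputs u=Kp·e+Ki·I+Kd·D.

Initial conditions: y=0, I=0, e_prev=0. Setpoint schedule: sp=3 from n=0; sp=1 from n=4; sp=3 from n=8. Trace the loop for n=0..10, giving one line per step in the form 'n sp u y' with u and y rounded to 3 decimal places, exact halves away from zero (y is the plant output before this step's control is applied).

0 3 3.750 0.000
1 3 -1.688 3.750
2 3 3.234 0.563
3 3 -1.324 3.572
4 1 0.369 0.819
5 1 0.129 0.861
6 1 0.409 0.645
7 1 0.167 0.796
8 3 2.894 0.644
9 3 -0.939 3.280
10 3 2.534 1.029

(exact arithmetic carried between steps; '≈' marks a value shown rounded to 6 d.p. or computed from one; I and e_prev carry over from the previous line; the table rounds u and y to 3 d.p., halves away from zero)
n=0: y=0, sp=3, e=sp−y=3; I=3, D=e−e_prev=3; u=1·3+0·3+1/4·3=3.75; next y=3/5·0+1·3.75=3.75
n=1: y=3.75, sp=3, e=sp−y=-0.75; I=2.25, D=e−e_prev=-3.75; u=1·(-0.75)+0·2.25+1/4·(-3.75)=-1.6875; next y=3/5·3.75+1·(-1.6875)=0.5625
n=2: y=0.5625, sp=3, e=sp−y=2.4375; I=4.6875, D=e−e_prev=3.1875; u=1·2.4375+0·4.6875+1/4·3.1875=3.234375; next y=3/5·0.5625+1·3.234375=3.571875
n=3: y=3.571875, sp=3, e=sp−y=-0.571875; I=4.115625, D=e−e_prev=-3.009375; u=1·(-0.571875)+0·4.115625+1/4·(-3.009375)≈-1.324219; next y=3/5·3.571875+1·(-1.324219)≈0.818906
n=4: y≈0.818906, sp=1, e=sp−y≈0.181094; I≈4.296719, D=e−e_prev≈0.752969; u=1·0.181094+0·4.296719+1/4·0.752969≈0.369336; next y=3/5·0.818906+1·0.369336≈0.860680
n=5: y≈0.860680, sp=1, e=sp−y≈0.139320; I≈4.436039, D=e−e_prev≈-0.041773; u=1·0.139320+0·4.436039+1/4·(-0.041773)≈0.128877; next y=3/5·0.860680+1·0.128877≈0.645285
n=6: y≈0.645285, sp=1, e=sp−y≈0.354715; I≈4.790754, D=e−e_prev≈0.215395; u=1·0.354715+0·4.790754+1/4·0.215395≈0.408564; next y=3/5·0.645285+1·0.408564≈0.795735
n=7: y≈0.795735, sp=1, e=sp−y≈0.204265; I≈4.995019, D=e−e_prev≈-0.150450; u=1·0.204265+0·4.995019+1/4·(-0.150450)≈0.166653; next y=3/5·0.795735+1·0.166653≈0.644094
n=8: y≈0.644094, sp=3, e=sp−y≈2.355906; I≈7.350926, D=e−e_prev≈2.151641; u=1·2.355906+0·7.350926+1/4·2.151641≈2.893817; next y=3/5·0.644094+1·2.893817≈3.280273
n=9: y≈3.280273, sp=3, e=sp−y≈-0.280273; I≈7.070653, D=e−e_prev≈-2.636179; u=1·(-0.280273)+0·7.070653+1/4·(-2.636179)≈-0.939318; next y=3/5·3.280273+1·(-0.939318)≈1.028846
n=10: y≈1.028846, sp=3, e=sp−y≈1.971154; I≈9.041807, D=e−e_prev≈2.251427; u=1·1.971154+0·9.041807+1/4·2.251427≈2.534011; next y=3/5·1.028846+1·2.534011≈3.151318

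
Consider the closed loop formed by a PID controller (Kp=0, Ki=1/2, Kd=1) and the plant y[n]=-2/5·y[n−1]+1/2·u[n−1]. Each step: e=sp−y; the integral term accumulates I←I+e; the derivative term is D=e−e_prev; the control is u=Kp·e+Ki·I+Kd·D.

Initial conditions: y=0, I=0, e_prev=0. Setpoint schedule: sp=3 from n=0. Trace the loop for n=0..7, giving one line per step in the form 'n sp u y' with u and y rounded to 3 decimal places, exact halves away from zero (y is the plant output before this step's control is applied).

0 3 4.500 0.000
1 3 -0.375 2.250
2 3 7.256 -1.088
3 3 -1.763 4.063
4 3 12.711 -2.507
5 3 -5.904 7.358
6 3 21.662 -5.895
7 3 -15.770 13.189

(exact arithmetic carried between steps; '≈' marks a value shown rounded to 6 d.p. or computed from one; I and e_prev carry over from the previous line; the table rounds u and y to 3 d.p., halves away from zero)
n=0: y=0, sp=3, e=sp−y=3; I=3, D=e−e_prev=3; u=0·3+1/2·3+1·3=4.5; next y=-2/5·0+1/2·4.5=2.25
n=1: y=2.25, sp=3, e=sp−y=0.75; I=3.75, D=e−e_prev=-2.25; u=0·0.75+1/2·3.75+1·(-2.25)=-0.375; next y=-2/5·2.25+1/2·(-0.375)=-1.0875
n=2: y=-1.0875, sp=3, e=sp−y=4.0875; I=7.8375, D=e−e_prev=3.3375; u=0·4.0875+1/2·7.8375+1·3.3375=7.25625; next y=-2/5·(-1.0875)+1/2·7.25625=4.063125
n=3: y=4.063125, sp=3, e=sp−y=-1.063125; I=6.774375, D=e−e_prev=-5.150625; u=0·(-1.063125)+1/2·6.774375+1·(-5.150625)≈-1.763438; next y=-2/5·4.063125+1/2·(-1.763438)≈-2.506969
n=4: y≈-2.506969, sp=3, e=sp−y≈5.506969; I≈12.281344, D=e−e_prev≈6.570094; u=0·5.506969+1/2·12.281344+1·6.570094≈12.710766; next y=-2/5·(-2.506969)+1/2·12.710766≈7.358170
n=5: y≈7.358170, sp=3, e=sp−y≈-4.358170; I≈7.923173, D=e−e_prev≈-9.865139; u=0·(-4.358170)+1/2·7.923173+1·(-9.865139)≈-5.903552; next y=-2/5·7.358170+1/2·(-5.903552)≈-5.895044
n=6: y≈-5.895044, sp=3, e=sp−y≈8.895044; I≈16.818218, D=e−e_prev≈13.253215; u=0·8.895044+1/2·16.818218+1·13.253215≈21.662323; next y=-2/5·(-5.895044)+1/2·21.662323≈13.189179
n=7: y≈13.189179, sp=3, e=sp−y≈-10.189179; I≈6.629038, D=e−e_prev≈-19.084224; u=0·(-10.189179)+1/2·6.629038+1·(-19.084224)≈-15.769705; next y=-2/5·13.189179+1/2·(-15.769705)≈-13.160524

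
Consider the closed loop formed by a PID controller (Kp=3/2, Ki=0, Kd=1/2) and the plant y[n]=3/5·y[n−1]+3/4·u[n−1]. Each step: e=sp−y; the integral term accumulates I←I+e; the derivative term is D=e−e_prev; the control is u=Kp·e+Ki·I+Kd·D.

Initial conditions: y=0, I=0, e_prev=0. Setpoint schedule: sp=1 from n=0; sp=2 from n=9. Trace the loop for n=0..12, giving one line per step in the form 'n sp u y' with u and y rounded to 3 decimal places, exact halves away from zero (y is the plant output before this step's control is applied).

(exact arithmetic carried between steps; '≈' marks a value shown rounded to 6 d.p. or computed from one; I and e_prev carry over from the previous line; the table rounds u and y to 3 d.p., halves away from zero)
n=0: y=0, sp=1, e=sp−y=1; I=1, D=e−e_prev=1; u=3/2·1+0·1+1/2·1=2; next y=3/5·0+3/4·2=1.5
n=1: y=1.5, sp=1, e=sp−y=-0.5; I=0.5, D=e−e_prev=-1.5; u=3/2·(-0.5)+0·0.5+1/2·(-1.5)=-1.5; next y=3/5·1.5+3/4·(-1.5)=-0.225
n=2: y=-0.225, sp=1, e=sp−y=1.225; I=1.725, D=e−e_prev=1.725; u=3/2·1.225+0·1.725+1/2·1.725=2.7; next y=3/5·(-0.225)+3/4·2.7=1.89
n=3: y=1.89, sp=1, e=sp−y=-0.89; I=0.835, D=e−e_prev=-2.115; u=3/2·(-0.89)+0·0.835+1/2·(-2.115)=-2.3925; next y=3/5·1.89+3/4·(-2.3925)=-0.660375
n=4: y=-0.660375, sp=1, e=sp−y=1.660375; I=2.495375, D=e−e_prev=2.550375; u=3/2·1.660375+0·2.495375+1/2·2.550375=3.76575; next y=3/5·(-0.660375)+3/4·3.76575≈2.428088
n=5: y≈2.428088, sp=1, e=sp−y≈-1.428088; I≈1.067288, D=e−e_prev≈-3.088463; u=3/2·(-1.428088)+0·1.067288+1/2·(-3.088463)≈-3.686363; next y=3/5·2.428088+3/4·(-3.686363)≈-1.307919
n=6: y≈-1.307919, sp=1, e=sp−y≈2.307919; I≈3.375207, D=e−e_prev≈3.736007; u=3/2·2.307919+0·3.375207+1/2·3.736007≈5.329883; next y=3/5·(-1.307919)+3/4·5.329883≈3.212660
n=7: y≈3.212660, sp=1, e=sp−y≈-2.212660; I≈1.162547, D=e−e_prev≈-4.520580; u=3/2·(-2.212660)+0·1.162547+1/2·(-4.520580)≈-5.579280; next y=3/5·3.212660+3/4·(-5.579280)≈-2.256864
n=8: y≈-2.256864, sp=1, e=sp−y≈3.256864; I≈4.419411, D=e−e_prev≈5.469524; u=3/2·3.256864+0·4.419411+1/2·5.469524≈7.620058; next y=3/5·(-2.256864)+3/4·7.620058≈4.360925
n=9: y≈4.360925, sp=2, e=sp−y≈-2.360925; I≈2.058485, D=e−e_prev≈-5.617789; u=3/2·(-2.360925)+0·2.058485+1/2·(-5.617789)≈-6.350282; next y=3/5·4.360925+3/4·(-6.350282)≈-2.146157
n=10: y≈-2.146157, sp=2, e=sp−y≈4.146157; I≈6.204642, D=e−e_prev≈6.507082; u=3/2·4.146157+0·6.204642+1/2·6.507082≈9.472776; next y=3/5·(-2.146157)+3/4·9.472776≈5.816888
n=11: y≈5.816888, sp=2, e=sp−y≈-3.816888; I≈2.387754, D=e−e_prev≈-7.963045; u=3/2·(-3.816888)+0·2.387754+1/2·(-7.963045)≈-9.706854; next y=3/5·5.816888+3/4·(-9.706854)≈-3.790008
n=12: y≈-3.790008, sp=2, e=sp−y≈5.790008; I≈8.177762, D=e−e_prev≈9.606896; u=3/2·5.790008+0·8.177762+1/2·9.606896≈13.488460; next y=3/5·(-3.790008)+3/4·13.488460≈7.842340

0 1 2.000 0.000
1 1 -1.500 1.500
2 1 2.700 -0.225
3 1 -2.393 1.890
4 1 3.766 -0.660
5 1 -3.686 2.428
6 1 5.330 -1.308
7 1 -5.579 3.213
8 1 7.620 -2.257
9 2 -6.350 4.361
10 2 9.473 -2.146
11 2 -9.707 5.817
12 2 13.488 -3.790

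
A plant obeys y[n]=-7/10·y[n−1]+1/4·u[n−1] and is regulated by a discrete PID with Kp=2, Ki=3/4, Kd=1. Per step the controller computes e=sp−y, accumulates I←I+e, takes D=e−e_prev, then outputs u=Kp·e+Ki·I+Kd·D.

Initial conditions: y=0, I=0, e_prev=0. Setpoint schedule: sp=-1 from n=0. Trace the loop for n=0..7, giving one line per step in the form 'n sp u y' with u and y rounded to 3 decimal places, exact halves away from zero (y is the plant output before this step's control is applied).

(exact arithmetic carried between steps; '≈' marks a value shown rounded to 6 d.p. or computed from one; I and e_prev carry over from the previous line; the table rounds u and y to 3 d.p., halves away from zero)
n=0: y=0, sp=-1, e=sp−y=-1; I=-1, D=e−e_prev=-1; u=2·(-1)+3/4·(-1)+1·(-1)=-3.75; next y=-7/10·0+1/4·(-3.75)=-0.9375
n=1: y=-0.9375, sp=-1, e=sp−y=-0.0625; I=-1.0625, D=e−e_prev=0.9375; u=2·(-0.0625)+3/4·(-1.0625)+1·0.9375=0.015625; next y=-7/10·(-0.9375)+1/4·0.015625≈0.660156
n=2: y≈0.660156, sp=-1, e=sp−y≈-1.660156; I≈-2.722656, D=e−e_prev≈-1.597656; u=2·(-1.660156)+3/4·(-2.722656)+1·(-1.597656)≈-6.959961; next y=-7/10·0.660156+1/4·(-6.959961)≈-2.202100
n=3: y≈-2.202100, sp=-1, e=sp−y≈1.202100; I≈-1.520557, D=e−e_prev≈2.862256; u=2·1.202100+3/4·(-1.520557)+1·2.862256≈4.126038; next y=-7/10·(-2.202100)+1/4·4.126038≈2.572979
n=4: y≈2.572979, sp=-1, e=sp−y≈-3.572979; I≈-5.093536, D=e−e_prev≈-4.775079; u=2·(-3.572979)+3/4·(-5.093536)+1·(-4.775079)≈-15.741189; next y=-7/10·2.572979+1/4·(-15.741189)≈-5.736383
n=5: y≈-5.736383, sp=-1, e=sp−y≈4.736383; I≈-0.357153, D=e−e_prev≈8.309362; u=2·4.736383+3/4·(-0.357153)+1·8.309362≈17.514262; next y=-7/10·(-5.736383)+1/4·17.514262≈8.394033
n=6: y≈8.394033, sp=-1, e=sp−y≈-9.394033; I≈-9.751186, D=e−e_prev≈-14.130416; u=2·(-9.394033)+3/4·(-9.751186)+1·(-14.130416)≈-40.231872; next y=-7/10·8.394033+1/4·(-40.231872)≈-15.933791
n=7: y≈-15.933791, sp=-1, e=sp−y≈14.933791; I≈5.182605, D=e−e_prev≈24.327825; u=2·14.933791+3/4·5.182605+1·24.327825≈58.082361; next y=-7/10·(-15.933791)+1/4·58.082361≈25.674244

0 -1 -3.750 0.000
1 -1 0.016 -0.938
2 -1 -6.960 0.660
3 -1 4.126 -2.202
4 -1 -15.741 2.573
5 -1 17.514 -5.736
6 -1 -40.232 8.394
7 -1 58.082 -15.934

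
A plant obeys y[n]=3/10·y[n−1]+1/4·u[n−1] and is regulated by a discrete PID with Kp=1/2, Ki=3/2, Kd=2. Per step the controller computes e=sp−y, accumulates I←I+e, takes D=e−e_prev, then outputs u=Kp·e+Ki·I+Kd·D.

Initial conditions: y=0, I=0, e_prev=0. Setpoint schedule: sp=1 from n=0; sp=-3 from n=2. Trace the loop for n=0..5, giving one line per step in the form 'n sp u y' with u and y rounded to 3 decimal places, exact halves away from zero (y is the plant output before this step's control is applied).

0 1 4.000 0.000
1 1 -0.500 1.000
2 -3 -11.200 0.175
3 -3 2.078 -2.748
4 -3 -13.917 -0.305
5 -3 -0.011 -3.571

(exact arithmetic carried between steps; '≈' marks a value shown rounded to 6 d.p. or computed from one; I and e_prev carry over from the previous line; the table rounds u and y to 3 d.p., halves away from zero)
n=0: y=0, sp=1, e=sp−y=1; I=1, D=e−e_prev=1; u=1/2·1+3/2·1+2·1=4; next y=3/10·0+1/4·4=1
n=1: y=1, sp=1, e=sp−y=0; I=1, D=e−e_prev=-1; u=1/2·0+3/2·1+2·(-1)=-0.5; next y=3/10·1+1/4·(-0.5)=0.175
n=2: y=0.175, sp=-3, e=sp−y=-3.175; I=-2.175, D=e−e_prev=-3.175; u=1/2·(-3.175)+3/2·(-2.175)+2·(-3.175)=-11.2; next y=3/10·0.175+1/4·(-11.2)=-2.7475
n=3: y=-2.7475, sp=-3, e=sp−y=-0.2525; I=-2.4275, D=e−e_prev=2.9225; u=1/2·(-0.2525)+3/2·(-2.4275)+2·2.9225=2.0775; next y=3/10·(-2.7475)+1/4·2.0775=-0.304875
n=4: y=-0.304875, sp=-3, e=sp−y=-2.695125; I=-5.122625, D=e−e_prev=-2.442625; u=1/2·(-2.695125)+3/2·(-5.122625)+2·(-2.442625)=-13.91675; next y=3/10·(-0.304875)+1/4·(-13.91675)=-3.57065
n=5: y=-3.57065, sp=-3, e=sp−y=0.57065; I=-4.551975, D=e−e_prev=3.265775; u=1/2·0.57065+3/2·(-4.551975)+2·3.265775≈-0.011088; next y=3/10·(-3.57065)+1/4·(-0.011088)≈-1.073967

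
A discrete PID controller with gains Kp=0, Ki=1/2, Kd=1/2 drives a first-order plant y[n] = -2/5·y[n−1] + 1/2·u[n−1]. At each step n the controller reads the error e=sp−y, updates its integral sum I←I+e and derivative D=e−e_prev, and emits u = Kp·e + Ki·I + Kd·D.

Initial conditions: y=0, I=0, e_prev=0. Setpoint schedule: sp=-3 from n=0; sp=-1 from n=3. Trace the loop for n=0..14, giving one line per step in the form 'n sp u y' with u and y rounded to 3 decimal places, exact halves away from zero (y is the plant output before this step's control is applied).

0 -3 -3.000 0.000
1 -3 -1.500 -1.500
2 -3 -4.350 -0.150
3 -1 -1.135 -2.115
4 -1 -4.954 0.279
5 -1 -1.529 -2.588
6 -1 -5.027 0.271
7 -1 -1.341 -2.622
8 -1 -4.976 0.378
9 -1 -1.147 -2.640
10 -1 -4.958 0.482
11 -1 -0.984 -2.672
12 -1 -4.974 0.577
13 -1 -0.844 -2.718
14 -1 -5.015 0.665

(exact arithmetic carried between steps; '≈' marks a value shown rounded to 6 d.p. or computed from one; I and e_prev carry over from the previous line; the table rounds u and y to 3 d.p., halves away from zero)
n=0: y=0, sp=-3, e=sp−y=-3; I=-3, D=e−e_prev=-3; u=0·(-3)+1/2·(-3)+1/2·(-3)=-3; next y=-2/5·0+1/2·(-3)=-1.5
n=1: y=-1.5, sp=-3, e=sp−y=-1.5; I=-4.5, D=e−e_prev=1.5; u=0·(-1.5)+1/2·(-4.5)+1/2·1.5=-1.5; next y=-2/5·(-1.5)+1/2·(-1.5)=-0.15
n=2: y=-0.15, sp=-3, e=sp−y=-2.85; I=-7.35, D=e−e_prev=-1.35; u=0·(-2.85)+1/2·(-7.35)+1/2·(-1.35)=-4.35; next y=-2/5·(-0.15)+1/2·(-4.35)=-2.115
n=3: y=-2.115, sp=-1, e=sp−y=1.115; I=-6.235, D=e−e_prev=3.965; u=0·1.115+1/2·(-6.235)+1/2·3.965=-1.135; next y=-2/5·(-2.115)+1/2·(-1.135)=0.2785
n=4: y=0.2785, sp=-1, e=sp−y=-1.2785; I=-7.5135, D=e−e_prev=-2.3935; u=0·(-1.2785)+1/2·(-7.5135)+1/2·(-2.3935)=-4.9535; next y=-2/5·0.2785+1/2·(-4.9535)=-2.58815
n=5: y=-2.58815, sp=-1, e=sp−y=1.58815; I=-5.92535, D=e−e_prev=2.86665; u=0·1.58815+1/2·(-5.92535)+1/2·2.86665=-1.52935; next y=-2/5·(-2.58815)+1/2·(-1.52935)=0.270585
n=6: y=0.270585, sp=-1, e=sp−y=-1.270585; I=-7.195935, D=e−e_prev=-2.858735; u=0·(-1.270585)+1/2·(-7.195935)+1/2·(-2.858735)=-5.027335; next y=-2/5·0.270585+1/2·(-5.027335)≈-2.621902
n=7: y≈-2.621902, sp=-1, e=sp−y≈1.621902; I≈-5.574034, D=e−e_prev≈2.892487; u=0·1.621902+1/2·(-5.574034)+1/2·2.892487≈-1.340774; next y=-2/5·(-2.621902)+1/2·(-1.340774)≈0.378374
n=8: y≈0.378374, sp=-1, e=sp−y≈-1.378374; I≈-6.952407, D=e−e_prev≈-3.000275; u=0·(-1.378374)+1/2·(-6.952407)+1/2·(-3.000275)≈-4.976341; next y=-2/5·0.378374+1/2·(-4.976341)≈-2.639520
n=9: y≈-2.639520, sp=-1, e=sp−y≈1.639520; I≈-5.312887, D=e−e_prev≈3.017894; u=0·1.639520+1/2·(-5.312887)+1/2·3.017894≈-1.147497; next y=-2/5·(-2.639520)+1/2·(-1.147497)≈0.482060
n=10: y≈0.482060, sp=-1, e=sp−y≈-1.482060; I≈-6.794947, D=e−e_prev≈-3.121580; u=0·(-1.482060)+1/2·(-6.794947)+1/2·(-3.121580)≈-4.958263; next y=-2/5·0.482060+1/2·(-4.958263)≈-2.671956
n=11: y≈-2.671956, sp=-1, e=sp−y≈1.671956; I≈-5.122991, D=e−e_prev≈3.154015; u=0·1.671956+1/2·(-5.122991)+1/2·3.154015≈-0.984488; next y=-2/5·(-2.671956)+1/2·(-0.984488)≈0.576538
n=12: y≈0.576538, sp=-1, e=sp−y≈-1.576538; I≈-6.699530, D=e−e_prev≈-3.248494; u=0·(-1.576538)+1/2·(-6.699530)+1/2·(-3.248494)≈-4.974012; next y=-2/5·0.576538+1/2·(-4.974012)≈-2.717621
n=13: y≈-2.717621, sp=-1, e=sp−y≈1.717621; I≈-4.981908, D=e−e_prev≈3.294160; u=0·1.717621+1/2·(-4.981908)+1/2·3.294160≈-0.843874; next y=-2/5·(-2.717621)+1/2·(-0.843874)≈0.665111
n=14: y≈0.665111, sp=-1, e=sp−y≈-1.665111; I≈-6.647020, D=e−e_prev≈-3.382733; u=0·(-1.665111)+1/2·(-6.647020)+1/2·(-3.382733)≈-5.014876; next y=-2/5·0.665111+1/2·(-5.014876)≈-2.773483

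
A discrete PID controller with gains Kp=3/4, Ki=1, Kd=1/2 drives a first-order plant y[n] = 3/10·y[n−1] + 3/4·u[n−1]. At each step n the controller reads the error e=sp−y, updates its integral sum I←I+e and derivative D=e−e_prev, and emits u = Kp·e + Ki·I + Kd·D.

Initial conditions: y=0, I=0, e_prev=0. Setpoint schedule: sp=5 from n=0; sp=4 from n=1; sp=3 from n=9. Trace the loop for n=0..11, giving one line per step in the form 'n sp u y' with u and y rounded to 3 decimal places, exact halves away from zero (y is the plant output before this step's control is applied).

(exact arithmetic carried between steps; '≈' marks a value shown rounded to 6 d.p. or computed from one; I and e_prev carry over from the previous line; the table rounds u and y to 3 d.p., halves away from zero)
n=0: y=0, sp=5, e=sp−y=5; I=5, D=e−e_prev=5; u=3/4·5+1·5+1/2·5=11.25; next y=3/10·0+3/4·11.25=8.4375
n=1: y=8.4375, sp=4, e=sp−y=-4.4375; I=0.5625, D=e−e_prev=-9.4375; u=3/4·(-4.4375)+1·0.5625+1/2·(-9.4375)=-7.484375; next y=3/10·8.4375+3/4·(-7.484375)≈-3.082031
n=2: y≈-3.082031, sp=4, e=sp−y≈7.082031; I≈7.644531, D=e−e_prev≈11.519531; u=3/4·7.082031+1·7.644531+1/2·11.519531≈18.715820; next y=3/10·(-3.082031)+3/4·18.715820≈13.112256
n=3: y≈13.112256, sp=4, e=sp−y≈-9.112256; I≈-1.467725, D=e−e_prev≈-16.194287; u=3/4·(-9.112256)+1·(-1.467725)+1/2·(-16.194287)≈-16.399060; next y=3/10·13.112256+3/4·(-16.399060)≈-8.365618
n=4: y≈-8.365618, sp=4, e=sp−y≈12.365618; I≈10.897894, D=e−e_prev≈21.477874; u=3/4·12.365618+1·10.897894+1/2·21.477874≈30.911044; next y=3/10·(-8.365618)+3/4·30.911044≈20.673598
n=5: y≈20.673598, sp=4, e=sp−y≈-16.673598; I≈-5.775704, D=e−e_prev≈-29.039216; u=3/4·(-16.673598)+1·(-5.775704)+1/2·(-29.039216)≈-32.800511; next y=3/10·20.673598+3/4·(-32.800511)≈-18.398304
n=6: y≈-18.398304, sp=4, e=sp−y≈22.398304; I≈16.622599, D=e−e_prev≈39.071901; u=3/4·22.398304+1·16.622599+1/2·39.071901≈52.957278; next y=3/10·(-18.398304)+3/4·52.957278≈34.198467
n=7: y≈34.198467, sp=4, e=sp−y≈-30.198467; I≈-13.575868, D=e−e_prev≈-52.596771; u=3/4·(-30.198467)+1·(-13.575868)+1/2·(-52.596771)≈-62.523104; next y=3/10·34.198467+3/4·(-62.523104)≈-36.632788
n=8: y≈-36.632788, sp=4, e=sp−y≈40.632788; I≈27.056920, D=e−e_prev≈70.831255; u=3/4·40.632788+1·27.056920+1/2·70.831255≈92.947138; next y=3/10·(-36.632788)+3/4·92.947138≈58.720517
n=9: y≈58.720517, sp=3, e=sp−y≈-55.720517; I≈-28.663597, D=e−e_prev≈-96.353305; u=3/4·(-55.720517)+1·(-28.663597)+1/2·(-96.353305)≈-118.630638; next y=3/10·58.720517+3/4·(-118.630638)≈-71.356823
n=10: y≈-71.356823, sp=3, e=sp−y≈74.356823; I≈45.693226, D=e−e_prev≈130.077341; u=3/4·74.356823+1·45.693226+1/2·130.077341≈166.499514; next y=3/10·(-71.356823)+3/4·166.499514≈103.467588
n=11: y≈103.467588, sp=3, e=sp−y≈-100.467588; I≈-54.774362, D=e−e_prev≈-174.824411; u=3/4·(-100.467588)+1·(-54.774362)+1/2·(-174.824411)≈-217.537259; next y=3/10·103.467588+3/4·(-217.537259)≈-132.112668

0 5 11.250 0.000
1 4 -7.484 8.438
2 4 18.716 -3.082
3 4 -16.399 13.112
4 4 30.911 -8.366
5 4 -32.801 20.674
6 4 52.957 -18.398
7 4 -62.523 34.198
8 4 92.947 -36.633
9 3 -118.631 58.721
10 3 166.500 -71.357
11 3 -217.537 103.468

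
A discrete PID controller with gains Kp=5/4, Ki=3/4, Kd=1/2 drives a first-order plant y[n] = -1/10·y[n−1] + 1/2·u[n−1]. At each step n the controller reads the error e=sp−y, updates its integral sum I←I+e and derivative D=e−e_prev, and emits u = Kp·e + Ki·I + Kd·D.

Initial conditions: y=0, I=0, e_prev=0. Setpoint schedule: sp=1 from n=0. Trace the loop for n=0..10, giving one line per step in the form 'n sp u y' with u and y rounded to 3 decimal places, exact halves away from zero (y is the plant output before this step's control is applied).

(exact arithmetic carried between steps; '≈' marks a value shown rounded to 6 d.p. or computed from one; I and e_prev carry over from the previous line; the table rounds u and y to 3 d.p., halves away from zero)
n=0: y=0, sp=1, e=sp−y=1; I=1, D=e−e_prev=1; u=5/4·1+3/4·1+1/2·1=2.5; next y=-1/10·0+1/2·2.5=1.25
n=1: y=1.25, sp=1, e=sp−y=-0.25; I=0.75, D=e−e_prev=-1.25; u=5/4·(-0.25)+3/4·0.75+1/2·(-1.25)=-0.375; next y=-1/10·1.25+1/2·(-0.375)=-0.3125
n=2: y=-0.3125, sp=1, e=sp−y=1.3125; I=2.0625, D=e−e_prev=1.5625; u=5/4·1.3125+3/4·2.0625+1/2·1.5625=3.96875; next y=-1/10·(-0.3125)+1/2·3.96875=2.015625
n=3: y=2.015625, sp=1, e=sp−y=-1.015625; I=1.046875, D=e−e_prev=-2.328125; u=5/4·(-1.015625)+3/4·1.046875+1/2·(-2.328125)≈-1.648438; next y=-1/10·2.015625+1/2·(-1.648438)≈-1.025781
n=4: y≈-1.025781, sp=1, e=sp−y≈2.025781; I≈3.072656, D=e−e_prev≈3.041406; u=5/4·2.025781+3/4·3.072656+1/2·3.041406≈6.357422; next y=-1/10·(-1.025781)+1/2·6.357422≈3.281289
n=5: y≈3.281289, sp=1, e=sp−y≈-2.281289; I≈0.791367, D=e−e_prev≈-4.307070; u=5/4·(-2.281289)+3/4·0.791367+1/2·(-4.307070)≈-4.411621; next y=-1/10·3.281289+1/2·(-4.411621)≈-2.533939
n=6: y≈-2.533939, sp=1, e=sp−y≈3.533939; I≈4.325307, D=e−e_prev≈5.815229; u=5/4·3.533939+3/4·4.325307+1/2·5.815229≈10.569019; next y=-1/10·(-2.533939)+1/2·10.569019≈5.537903
n=7: y≈5.537903, sp=1, e=sp−y≈-4.537903; I≈-0.212597, D=e−e_prev≈-8.071843; u=5/4·(-4.537903)+3/4·(-0.212597)+1/2·(-8.071843)≈-9.867748; next y=-1/10·5.537903+1/2·(-9.867748)≈-5.487664
n=8: y≈-5.487664, sp=1, e=sp−y≈6.487664; I≈6.275068, D=e−e_prev≈11.025567; u=5/4·6.487664+3/4·6.275068+1/2·11.025567≈18.328665; next y=-1/10·(-5.487664)+1/2·18.328665≈9.713099
n=9: y≈9.713099, sp=1, e=sp−y≈-8.713099; I≈-2.438031, D=e−e_prev≈-15.200763; u=5/4·(-8.713099)+3/4·(-2.438031)+1/2·(-15.200763)≈-20.320278; next y=-1/10·9.713099+1/2·(-20.320278)≈-11.131449
n=10: y≈-11.131449, sp=1, e=sp−y≈12.131449; I≈9.693418, D=e−e_prev≈20.844548; u=5/4·12.131449+3/4·9.693418+1/2·20.844548≈32.856649; next y=-1/10·(-11.131449)+1/2·32.856649≈17.541469

0 1 2.500 0.000
1 1 -0.375 1.250
2 1 3.969 -0.313
3 1 -1.648 2.016
4 1 6.357 -1.026
5 1 -4.412 3.281
6 1 10.569 -2.534
7 1 -9.868 5.538
8 1 18.329 -5.488
9 1 -20.320 9.713
10 1 32.857 -11.131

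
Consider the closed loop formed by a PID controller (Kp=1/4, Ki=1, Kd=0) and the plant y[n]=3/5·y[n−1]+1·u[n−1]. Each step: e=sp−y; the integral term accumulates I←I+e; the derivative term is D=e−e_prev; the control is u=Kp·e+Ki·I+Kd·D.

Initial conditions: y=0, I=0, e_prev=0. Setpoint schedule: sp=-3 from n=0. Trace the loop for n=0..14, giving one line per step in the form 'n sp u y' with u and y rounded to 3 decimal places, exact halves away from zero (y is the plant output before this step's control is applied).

(exact arithmetic carried between steps; '≈' marks a value shown rounded to 6 d.p. or computed from one; I and e_prev carry over from the previous line; the table rounds u and y to 3 d.p., halves away from zero)
n=0: y=0, sp=-3, e=sp−y=-3; I=-3, D=e−e_prev=-3; u=1/4·(-3)+1·(-3)+0·(-3)=-3.75; next y=3/5·0+1·(-3.75)=-3.75
n=1: y=-3.75, sp=-3, e=sp−y=0.75; I=-2.25, D=e−e_prev=3.75; u=1/4·0.75+1·(-2.25)+0·3.75=-2.0625; next y=3/5·(-3.75)+1·(-2.0625)=-4.3125
n=2: y=-4.3125, sp=-3, e=sp−y=1.3125; I=-0.9375, D=e−e_prev=0.5625; u=1/4·1.3125+1·(-0.9375)+0·0.5625=-0.609375; next y=3/5·(-4.3125)+1·(-0.609375)=-3.196875
n=3: y=-3.196875, sp=-3, e=sp−y=0.196875; I=-0.740625, D=e−e_prev=-1.115625; u=1/4·0.196875+1·(-0.740625)+0·(-1.115625)≈-0.691406; next y=3/5·(-3.196875)+1·(-0.691406)≈-2.609531
n=4: y≈-2.609531, sp=-3, e=sp−y≈-0.390469; I≈-1.131094, D=e−e_prev≈-0.587344; u=1/4·(-0.390469)+1·(-1.131094)+0·(-0.587344)≈-1.228711; next y=3/5·(-2.609531)+1·(-1.228711)≈-2.794430
n=5: y≈-2.794430, sp=-3, e=sp−y≈-0.205570; I≈-1.336664, D=e−e_prev≈0.184898; u=1/4·(-0.205570)+1·(-1.336664)+0·0.184898≈-1.388057; next y=3/5·(-2.794430)+1·(-1.388057)≈-3.064714
n=6: y≈-3.064714, sp=-3, e=sp−y≈0.064714; I≈-1.271950, D=e−e_prev≈0.270285; u=1/4·0.064714+1·(-1.271950)+0·0.270285≈-1.255771; next y=3/5·(-3.064714)+1·(-1.255771)≈-3.094600
n=7: y≈-3.094600, sp=-3, e=sp−y≈0.094600; I≈-1.177350, D=e−e_prev≈0.029885; u=1/4·0.094600+1·(-1.177350)+0·0.029885≈-1.153700; next y=3/5·(-3.094600)+1·(-1.153700)≈-3.010460
n=8: y≈-3.010460, sp=-3, e=sp−y≈0.010460; I≈-1.166890, D=e−e_prev≈-0.084140; u=1/4·0.010460+1·(-1.166890)+0·(-0.084140)≈-1.164275; next y=3/5·(-3.010460)+1·(-1.164275)≈-2.970551
n=9: y≈-2.970551, sp=-3, e=sp−y≈-0.029449; I≈-1.196339, D=e−e_prev≈-0.039909; u=1/4·(-0.029449)+1·(-1.196339)+0·(-0.039909)≈-1.203701; next y=3/5·(-2.970551)+1·(-1.203701)≈-2.986032
n=10: y≈-2.986032, sp=-3, e=sp−y≈-0.013968; I≈-1.210307, D=e−e_prev≈0.015481; u=1/4·(-0.013968)+1·(-1.210307)+0·0.015481≈-1.213799; next y=3/5·(-2.986032)+1·(-1.213799)≈-3.005418
n=11: y≈-3.005418, sp=-3, e=sp−y≈0.005418; I≈-1.204889, D=e−e_prev≈0.019386; u=1/4·0.005418+1·(-1.204889)+0·0.019386≈-1.203534; next y=3/5·(-3.005418)+1·(-1.203534)≈-3.006785
n=12: y≈-3.006785, sp=-3, e=sp−y≈0.006785; I≈-1.198104, D=e−e_prev≈0.001367; u=1/4·0.006785+1·(-1.198104)+0·0.001367≈-1.196407; next y=3/5·(-3.006785)+1·(-1.196407)≈-3.000478
n=13: y≈-3.000478, sp=-3, e=sp−y≈0.000478; I≈-1.197625, D=e−e_prev≈-0.006307; u=1/4·0.000478+1·(-1.197625)+0·(-0.006307)≈-1.197506; next y=3/5·(-3.000478)+1·(-1.197506)≈-2.997793
n=14: y≈-2.997793, sp=-3, e=sp−y≈-0.002207; I≈-1.199833, D=e−e_prev≈-0.002686; u=1/4·(-0.002207)+1·(-1.199833)+0·(-0.002686)≈-1.200384; next y=3/5·(-2.997793)+1·(-1.200384)≈-2.999060

0 -3 -3.750 0.000
1 -3 -2.063 -3.750
2 -3 -0.609 -4.313
3 -3 -0.691 -3.197
4 -3 -1.229 -2.610
5 -3 -1.388 -2.794
6 -3 -1.256 -3.065
7 -3 -1.154 -3.095
8 -3 -1.164 -3.010
9 -3 -1.204 -2.971
10 -3 -1.214 -2.986
11 -3 -1.204 -3.005
12 -3 -1.196 -3.007
13 -3 -1.198 -3.000
14 -3 -1.200 -2.998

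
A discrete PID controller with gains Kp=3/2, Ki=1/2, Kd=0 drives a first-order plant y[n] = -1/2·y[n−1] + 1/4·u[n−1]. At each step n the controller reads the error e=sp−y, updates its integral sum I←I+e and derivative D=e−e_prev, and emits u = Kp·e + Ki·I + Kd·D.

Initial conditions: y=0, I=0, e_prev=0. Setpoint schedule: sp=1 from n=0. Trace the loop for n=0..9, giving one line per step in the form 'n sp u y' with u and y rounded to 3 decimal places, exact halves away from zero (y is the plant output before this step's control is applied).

0 1 2.000 0.000
1 1 1.500 0.500
2 1 2.500 0.125
3 1 2.063 0.563
4 1 2.938 0.234
5 1 2.555 0.617
6 1 3.320 0.330
7 1 2.985 0.665
8 1 3.655 0.414
9 1 3.362 0.707

(exact arithmetic carried between steps; '≈' marks a value shown rounded to 6 d.p. or computed from one; I and e_prev carry over from the previous line; the table rounds u and y to 3 d.p., halves away from zero)
n=0: y=0, sp=1, e=sp−y=1; I=1, D=e−e_prev=1; u=3/2·1+1/2·1+0·1=2; next y=-1/2·0+1/4·2=0.5
n=1: y=0.5, sp=1, e=sp−y=0.5; I=1.5, D=e−e_prev=-0.5; u=3/2·0.5+1/2·1.5+0·(-0.5)=1.5; next y=-1/2·0.5+1/4·1.5=0.125
n=2: y=0.125, sp=1, e=sp−y=0.875; I=2.375, D=e−e_prev=0.375; u=3/2·0.875+1/2·2.375+0·0.375=2.5; next y=-1/2·0.125+1/4·2.5=0.5625
n=3: y=0.5625, sp=1, e=sp−y=0.4375; I=2.8125, D=e−e_prev=-0.4375; u=3/2·0.4375+1/2·2.8125+0·(-0.4375)=2.0625; next y=-1/2·0.5625+1/4·2.0625=0.234375
n=4: y=0.234375, sp=1, e=sp−y=0.765625; I=3.578125, D=e−e_prev=0.328125; u=3/2·0.765625+1/2·3.578125+0·0.328125=2.9375; next y=-1/2·0.234375+1/4·2.9375≈0.617188
n=5: y≈0.617188, sp=1, e=sp−y≈0.382813; I≈3.960938, D=e−e_prev≈-0.382813; u=3/2·0.382813+1/2·3.960938+0·(-0.382813)≈2.554688; next y=-1/2·0.617188+1/4·2.554688≈0.330078
n=6: y≈0.330078, sp=1, e=sp−y≈0.669922; I≈4.630859, D=e−e_prev≈0.287109; u=3/2·0.669922+1/2·4.630859+0·0.287109≈3.320313; next y=-1/2·0.330078+1/4·3.320313≈0.665039
n=7: y≈0.665039, sp=1, e=sp−y≈0.334961; I≈4.965820, D=e−e_prev≈-0.334961; u=3/2·0.334961+1/2·4.965820+0·(-0.334961)≈2.985352; next y=-1/2·0.665039+1/4·2.985352≈0.413818
n=8: y≈0.413818, sp=1, e=sp−y≈0.586182; I≈5.552002, D=e−e_prev≈0.251221; u=3/2·0.586182+1/2·5.552002+0·0.251221≈3.655273; next y=-1/2·0.413818+1/4·3.655273≈0.706909
n=9: y≈0.706909, sp=1, e=sp−y≈0.293091; I≈5.845093, D=e−e_prev≈-0.293091; u=3/2·0.293091+1/2·5.845093+0·(-0.293091)≈3.362183; next y=-1/2·0.706909+1/4·3.362183≈0.487091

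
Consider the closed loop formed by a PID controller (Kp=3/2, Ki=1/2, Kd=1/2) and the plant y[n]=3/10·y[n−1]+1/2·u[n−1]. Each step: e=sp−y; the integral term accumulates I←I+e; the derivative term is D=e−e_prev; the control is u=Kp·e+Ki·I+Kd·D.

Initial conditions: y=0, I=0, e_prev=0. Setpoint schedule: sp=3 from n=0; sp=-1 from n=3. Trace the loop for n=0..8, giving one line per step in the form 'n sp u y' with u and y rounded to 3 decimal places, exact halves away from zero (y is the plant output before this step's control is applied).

0 3 7.500 0.000
1 3 -1.875 3.750
2 3 8.531 0.188
3 -1 -12.180 4.322
4 -1 12.014 -4.793
5 -1 -14.053 4.569
6 -1 13.406 -5.656
7 -1 -16.033 5.006
8 -1 15.097 -6.515

(exact arithmetic carried between steps; '≈' marks a value shown rounded to 6 d.p. or computed from one; I and e_prev carry over from the previous line; the table rounds u and y to 3 d.p., halves away from zero)
n=0: y=0, sp=3, e=sp−y=3; I=3, D=e−e_prev=3; u=3/2·3+1/2·3+1/2·3=7.5; next y=3/10·0+1/2·7.5=3.75
n=1: y=3.75, sp=3, e=sp−y=-0.75; I=2.25, D=e−e_prev=-3.75; u=3/2·(-0.75)+1/2·2.25+1/2·(-3.75)=-1.875; next y=3/10·3.75+1/2·(-1.875)=0.1875
n=2: y=0.1875, sp=3, e=sp−y=2.8125; I=5.0625, D=e−e_prev=3.5625; u=3/2·2.8125+1/2·5.0625+1/2·3.5625=8.53125; next y=3/10·0.1875+1/2·8.53125=4.321875
n=3: y=4.321875, sp=-1, e=sp−y=-5.321875; I=-0.259375, D=e−e_prev=-8.134375; u=3/2·(-5.321875)+1/2·(-0.259375)+1/2·(-8.134375)≈-12.179688; next y=3/10·4.321875+1/2·(-12.179688)≈-4.793281
n=4: y≈-4.793281, sp=-1, e=sp−y≈3.793281; I≈3.533906, D=e−e_prev≈9.115156; u=3/2·3.793281+1/2·3.533906+1/2·9.115156≈12.014453; next y=3/10·(-4.793281)+1/2·12.014453≈4.569242
n=5: y≈4.569242, sp=-1, e=sp−y≈-5.569242; I≈-2.035336, D=e−e_prev≈-9.362523; u=3/2·(-5.569242)+1/2·(-2.035336)+1/2·(-9.362523)≈-14.052793; next y=3/10·4.569242+1/2·(-14.052793)≈-5.655624
n=6: y≈-5.655624, sp=-1, e=sp−y≈4.655624; I≈2.620288, D=e−e_prev≈10.224866; u=3/2·4.655624+1/2·2.620288+1/2·10.224866≈13.406013; next y=3/10·(-5.655624)+1/2·13.406013≈5.006319
n=7: y≈5.006319, sp=-1, e=sp−y≈-6.006319; I≈-3.386031, D=e−e_prev≈-10.661943; u=3/2·(-6.006319)+1/2·(-3.386031)+1/2·(-10.661943)≈-16.033466; next y=3/10·5.006319+1/2·(-16.033466)≈-6.514837
n=8: y≈-6.514837, sp=-1, e=sp−y≈5.514837; I≈2.128806, D=e−e_prev≈11.521156; u=3/2·5.514837+1/2·2.128806+1/2·11.521156≈15.097237; next y=3/10·(-6.514837)+1/2·15.097237≈5.594167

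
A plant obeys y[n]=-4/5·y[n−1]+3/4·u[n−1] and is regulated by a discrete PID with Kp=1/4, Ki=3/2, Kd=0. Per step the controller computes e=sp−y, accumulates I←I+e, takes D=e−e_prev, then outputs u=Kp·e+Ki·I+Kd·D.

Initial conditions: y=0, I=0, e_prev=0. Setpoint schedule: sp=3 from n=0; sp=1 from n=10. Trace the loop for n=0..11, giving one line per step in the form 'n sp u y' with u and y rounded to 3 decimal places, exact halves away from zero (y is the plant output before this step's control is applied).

0 3 5.250 0.000
1 3 2.859 3.938
2 3 10.103 -1.005
3 3 -0.316 8.382
4 3 18.429 -6.943
5 3 -12.715 19.376
6 3 40.443 -25.037
7 3 -49.449 50.362
8 3 103.050 -77.376
9 3 -155.374 139.188
10 1 279.215 -227.881
11 1 -461.759 391.716

(exact arithmetic carried between steps; '≈' marks a value shown rounded to 6 d.p. or computed from one; I and e_prev carry over from the previous line; the table rounds u and y to 3 d.p., halves away from zero)
n=0: y=0, sp=3, e=sp−y=3; I=3, D=e−e_prev=3; u=1/4·3+3/2·3+0·3=5.25; next y=-4/5·0+3/4·5.25=3.9375
n=1: y=3.9375, sp=3, e=sp−y=-0.9375; I=2.0625, D=e−e_prev=-3.9375; u=1/4·(-0.9375)+3/2·2.0625+0·(-3.9375)=2.859375; next y=-4/5·3.9375+3/4·2.859375≈-1.005469
n=2: y≈-1.005469, sp=3, e=sp−y≈4.005469; I≈6.067969, D=e−e_prev≈4.942969; u=1/4·4.005469+3/2·6.067969+0·4.942969≈10.103320; next y=-4/5·(-1.005469)+3/4·10.103320≈8.381865
n=3: y≈8.381865, sp=3, e=sp−y≈-5.381865; I≈0.686104, D=e−e_prev≈-9.387334; u=1/4·(-5.381865)+3/2·0.686104+0·(-9.387334)≈-0.316311; next y=-4/5·8.381865+3/4·(-0.316311)≈-6.942725
n=4: y≈-6.942725, sp=3, e=sp−y≈9.942725; I≈10.628829, D=e−e_prev≈15.324591; u=1/4·9.942725+3/2·10.628829+0·15.324591≈18.428925; next y=-4/5·(-6.942725)+3/4·18.428925≈19.375874
n=5: y≈19.375874, sp=3, e=sp−y≈-16.375874; I≈-5.747045, D=e−e_prev≈-26.318599; u=1/4·(-16.375874)+3/2·(-5.747045)+0·(-26.318599)≈-12.714536; next y=-4/5·19.375874+3/4·(-12.714536)≈-25.036601
n=6: y≈-25.036601, sp=3, e=sp−y≈28.036601; I≈22.289556, D=e−e_prev≈44.412475; u=1/4·28.036601+3/2·22.289556+0·44.412475≈40.443485; next y=-4/5·(-25.036601)+3/4·40.443485≈50.361894
n=7: y≈50.361894, sp=3, e=sp−y≈-47.361894; I≈-25.072338, D=e−e_prev≈-75.398496; u=1/4·(-47.361894)+3/2·(-25.072338)+0·(-75.398496)≈-49.448981; next y=-4/5·50.361894+3/4·(-49.448981)≈-77.376251
n=8: y≈-77.376251, sp=3, e=sp−y≈80.376251; I≈55.303913, D=e−e_prev≈127.738146; u=1/4·80.376251+3/2·55.303913+0·127.738146≈103.049932; next y=-4/5·(-77.376251)+3/4·103.049932≈139.188450
n=9: y≈139.188450, sp=3, e=sp−y≈-136.188450; I≈-80.884537, D=e−e_prev≈-216.564702; u=1/4·(-136.188450)+3/2·(-80.884537)+0·(-216.564702)≈-155.373918; next y=-4/5·139.188450+3/4·(-155.373918)≈-227.881199
n=10: y≈-227.881199, sp=1, e=sp−y≈228.881199; I≈147.996662, D=e−e_prev≈365.069649; u=1/4·228.881199+3/2·147.996662+0·365.069649≈279.215292; next y=-4/5·(-227.881199)+3/4·279.215292≈391.716429
n=11: y≈391.716429, sp=1, e=sp−y≈-390.716429; I≈-242.719767, D=e−e_prev≈-619.597628; u=1/4·(-390.716429)+3/2·(-242.719767)+0·(-619.597628)≈-461.758757; next y=-4/5·391.716429+3/4·(-461.758757)≈-659.692211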